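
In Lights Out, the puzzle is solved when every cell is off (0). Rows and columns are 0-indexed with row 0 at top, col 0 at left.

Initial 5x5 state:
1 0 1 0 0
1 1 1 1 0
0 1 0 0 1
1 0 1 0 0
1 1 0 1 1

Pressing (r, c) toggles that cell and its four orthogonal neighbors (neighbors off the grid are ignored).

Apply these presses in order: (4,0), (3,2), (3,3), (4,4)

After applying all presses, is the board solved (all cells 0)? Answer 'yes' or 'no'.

Answer: no

Derivation:
After press 1 at (4,0):
1 0 1 0 0
1 1 1 1 0
0 1 0 0 1
0 0 1 0 0
0 0 0 1 1

After press 2 at (3,2):
1 0 1 0 0
1 1 1 1 0
0 1 1 0 1
0 1 0 1 0
0 0 1 1 1

After press 3 at (3,3):
1 0 1 0 0
1 1 1 1 0
0 1 1 1 1
0 1 1 0 1
0 0 1 0 1

After press 4 at (4,4):
1 0 1 0 0
1 1 1 1 0
0 1 1 1 1
0 1 1 0 0
0 0 1 1 0

Lights still on: 14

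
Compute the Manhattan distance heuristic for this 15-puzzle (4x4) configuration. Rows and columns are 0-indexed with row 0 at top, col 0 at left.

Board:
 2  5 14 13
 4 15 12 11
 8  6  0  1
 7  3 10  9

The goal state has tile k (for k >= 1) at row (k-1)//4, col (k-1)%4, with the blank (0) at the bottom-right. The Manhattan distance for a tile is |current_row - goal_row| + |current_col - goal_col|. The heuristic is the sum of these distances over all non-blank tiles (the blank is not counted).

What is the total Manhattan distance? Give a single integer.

Answer: 48

Derivation:
Tile 2: (0,0)->(0,1) = 1
Tile 5: (0,1)->(1,0) = 2
Tile 14: (0,2)->(3,1) = 4
Tile 13: (0,3)->(3,0) = 6
Tile 4: (1,0)->(0,3) = 4
Tile 15: (1,1)->(3,2) = 3
Tile 12: (1,2)->(2,3) = 2
Tile 11: (1,3)->(2,2) = 2
Tile 8: (2,0)->(1,3) = 4
Tile 6: (2,1)->(1,1) = 1
Tile 1: (2,3)->(0,0) = 5
Tile 7: (3,0)->(1,2) = 4
Tile 3: (3,1)->(0,2) = 4
Tile 10: (3,2)->(2,1) = 2
Tile 9: (3,3)->(2,0) = 4
Sum: 1 + 2 + 4 + 6 + 4 + 3 + 2 + 2 + 4 + 1 + 5 + 4 + 4 + 2 + 4 = 48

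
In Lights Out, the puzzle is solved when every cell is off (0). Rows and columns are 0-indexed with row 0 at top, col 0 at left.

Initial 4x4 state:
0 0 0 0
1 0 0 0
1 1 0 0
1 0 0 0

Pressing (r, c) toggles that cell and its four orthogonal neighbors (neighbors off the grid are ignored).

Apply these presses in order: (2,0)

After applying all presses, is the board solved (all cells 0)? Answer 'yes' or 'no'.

After press 1 at (2,0):
0 0 0 0
0 0 0 0
0 0 0 0
0 0 0 0

Lights still on: 0

Answer: yes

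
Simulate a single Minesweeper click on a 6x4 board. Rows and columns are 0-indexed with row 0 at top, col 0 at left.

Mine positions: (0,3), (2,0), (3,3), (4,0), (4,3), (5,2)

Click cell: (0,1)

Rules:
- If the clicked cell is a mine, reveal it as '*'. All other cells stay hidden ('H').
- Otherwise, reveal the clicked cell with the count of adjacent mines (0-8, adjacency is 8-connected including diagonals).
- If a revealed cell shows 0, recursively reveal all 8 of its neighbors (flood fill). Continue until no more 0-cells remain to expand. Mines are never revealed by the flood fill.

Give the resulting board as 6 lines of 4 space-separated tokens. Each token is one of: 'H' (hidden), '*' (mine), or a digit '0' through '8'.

0 0 1 H
1 1 1 H
H H H H
H H H H
H H H H
H H H H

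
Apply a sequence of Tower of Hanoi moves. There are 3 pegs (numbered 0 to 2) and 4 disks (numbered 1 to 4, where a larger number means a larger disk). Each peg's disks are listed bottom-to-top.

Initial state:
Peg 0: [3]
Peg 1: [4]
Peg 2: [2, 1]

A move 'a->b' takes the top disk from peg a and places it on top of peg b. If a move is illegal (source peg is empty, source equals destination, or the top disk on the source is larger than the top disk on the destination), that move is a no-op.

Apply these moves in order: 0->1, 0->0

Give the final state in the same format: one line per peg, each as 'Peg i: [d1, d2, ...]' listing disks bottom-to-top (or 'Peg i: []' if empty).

Answer: Peg 0: []
Peg 1: [4, 3]
Peg 2: [2, 1]

Derivation:
After move 1 (0->1):
Peg 0: []
Peg 1: [4, 3]
Peg 2: [2, 1]

After move 2 (0->0):
Peg 0: []
Peg 1: [4, 3]
Peg 2: [2, 1]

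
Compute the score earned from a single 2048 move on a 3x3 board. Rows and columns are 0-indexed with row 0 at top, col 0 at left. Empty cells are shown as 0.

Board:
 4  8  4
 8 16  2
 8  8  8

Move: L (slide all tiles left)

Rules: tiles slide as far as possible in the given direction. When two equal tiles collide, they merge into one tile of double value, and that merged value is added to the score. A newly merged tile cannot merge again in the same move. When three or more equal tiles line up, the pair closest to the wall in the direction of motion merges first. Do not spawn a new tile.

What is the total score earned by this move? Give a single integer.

Answer: 16

Derivation:
Slide left:
row 0: [4, 8, 4] -> [4, 8, 4]  score +0 (running 0)
row 1: [8, 16, 2] -> [8, 16, 2]  score +0 (running 0)
row 2: [8, 8, 8] -> [16, 8, 0]  score +16 (running 16)
Board after move:
 4  8  4
 8 16  2
16  8  0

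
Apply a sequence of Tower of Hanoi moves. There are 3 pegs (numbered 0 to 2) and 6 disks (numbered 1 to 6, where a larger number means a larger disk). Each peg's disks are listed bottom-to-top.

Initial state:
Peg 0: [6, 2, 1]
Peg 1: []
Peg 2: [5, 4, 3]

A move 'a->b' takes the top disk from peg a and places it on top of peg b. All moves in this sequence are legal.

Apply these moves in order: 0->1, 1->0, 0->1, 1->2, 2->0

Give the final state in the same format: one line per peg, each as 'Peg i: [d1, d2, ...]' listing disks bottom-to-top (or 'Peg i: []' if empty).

Answer: Peg 0: [6, 2, 1]
Peg 1: []
Peg 2: [5, 4, 3]

Derivation:
After move 1 (0->1):
Peg 0: [6, 2]
Peg 1: [1]
Peg 2: [5, 4, 3]

After move 2 (1->0):
Peg 0: [6, 2, 1]
Peg 1: []
Peg 2: [5, 4, 3]

After move 3 (0->1):
Peg 0: [6, 2]
Peg 1: [1]
Peg 2: [5, 4, 3]

After move 4 (1->2):
Peg 0: [6, 2]
Peg 1: []
Peg 2: [5, 4, 3, 1]

After move 5 (2->0):
Peg 0: [6, 2, 1]
Peg 1: []
Peg 2: [5, 4, 3]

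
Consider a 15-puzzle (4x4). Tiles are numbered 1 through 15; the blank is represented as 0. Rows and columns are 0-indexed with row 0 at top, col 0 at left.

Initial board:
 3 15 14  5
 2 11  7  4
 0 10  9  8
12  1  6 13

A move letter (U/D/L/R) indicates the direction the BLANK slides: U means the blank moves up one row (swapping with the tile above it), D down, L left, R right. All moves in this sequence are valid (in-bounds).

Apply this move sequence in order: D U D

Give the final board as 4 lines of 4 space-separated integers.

Answer:  3 15 14  5
 2 11  7  4
12 10  9  8
 0  1  6 13

Derivation:
After move 1 (D):
 3 15 14  5
 2 11  7  4
12 10  9  8
 0  1  6 13

After move 2 (U):
 3 15 14  5
 2 11  7  4
 0 10  9  8
12  1  6 13

After move 3 (D):
 3 15 14  5
 2 11  7  4
12 10  9  8
 0  1  6 13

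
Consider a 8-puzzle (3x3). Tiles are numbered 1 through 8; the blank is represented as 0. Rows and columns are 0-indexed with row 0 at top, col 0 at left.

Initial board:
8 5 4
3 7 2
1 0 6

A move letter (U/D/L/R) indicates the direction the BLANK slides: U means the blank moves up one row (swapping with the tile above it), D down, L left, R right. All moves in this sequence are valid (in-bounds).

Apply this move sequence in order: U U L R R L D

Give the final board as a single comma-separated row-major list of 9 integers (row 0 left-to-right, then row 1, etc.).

After move 1 (U):
8 5 4
3 0 2
1 7 6

After move 2 (U):
8 0 4
3 5 2
1 7 6

After move 3 (L):
0 8 4
3 5 2
1 7 6

After move 4 (R):
8 0 4
3 5 2
1 7 6

After move 5 (R):
8 4 0
3 5 2
1 7 6

After move 6 (L):
8 0 4
3 5 2
1 7 6

After move 7 (D):
8 5 4
3 0 2
1 7 6

Answer: 8, 5, 4, 3, 0, 2, 1, 7, 6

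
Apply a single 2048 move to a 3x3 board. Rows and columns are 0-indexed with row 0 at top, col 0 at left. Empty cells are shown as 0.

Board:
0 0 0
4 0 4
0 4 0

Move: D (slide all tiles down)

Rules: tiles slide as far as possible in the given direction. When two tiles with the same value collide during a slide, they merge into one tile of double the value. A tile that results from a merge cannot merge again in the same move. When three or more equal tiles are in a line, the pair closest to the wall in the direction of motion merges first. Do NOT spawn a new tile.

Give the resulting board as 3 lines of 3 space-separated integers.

Answer: 0 0 0
0 0 0
4 4 4

Derivation:
Slide down:
col 0: [0, 4, 0] -> [0, 0, 4]
col 1: [0, 0, 4] -> [0, 0, 4]
col 2: [0, 4, 0] -> [0, 0, 4]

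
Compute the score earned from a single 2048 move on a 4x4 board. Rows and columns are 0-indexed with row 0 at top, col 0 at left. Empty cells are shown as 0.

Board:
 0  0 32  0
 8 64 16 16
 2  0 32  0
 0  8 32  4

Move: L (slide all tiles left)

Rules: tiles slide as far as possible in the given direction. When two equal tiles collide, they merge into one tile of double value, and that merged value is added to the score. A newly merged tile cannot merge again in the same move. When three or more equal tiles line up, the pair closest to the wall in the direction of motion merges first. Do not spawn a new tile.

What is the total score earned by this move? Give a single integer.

Slide left:
row 0: [0, 0, 32, 0] -> [32, 0, 0, 0]  score +0 (running 0)
row 1: [8, 64, 16, 16] -> [8, 64, 32, 0]  score +32 (running 32)
row 2: [2, 0, 32, 0] -> [2, 32, 0, 0]  score +0 (running 32)
row 3: [0, 8, 32, 4] -> [8, 32, 4, 0]  score +0 (running 32)
Board after move:
32  0  0  0
 8 64 32  0
 2 32  0  0
 8 32  4  0

Answer: 32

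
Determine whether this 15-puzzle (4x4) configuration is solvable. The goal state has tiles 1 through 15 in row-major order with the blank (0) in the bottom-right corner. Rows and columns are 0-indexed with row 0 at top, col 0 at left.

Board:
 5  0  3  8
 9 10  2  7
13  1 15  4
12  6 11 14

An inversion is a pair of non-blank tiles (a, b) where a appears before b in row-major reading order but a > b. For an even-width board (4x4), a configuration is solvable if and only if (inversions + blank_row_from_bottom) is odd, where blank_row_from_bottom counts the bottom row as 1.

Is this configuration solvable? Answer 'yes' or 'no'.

Answer: yes

Derivation:
Inversions: 37
Blank is in row 0 (0-indexed from top), which is row 4 counting from the bottom (bottom = 1).
37 + 4 = 41, which is odd, so the puzzle is solvable.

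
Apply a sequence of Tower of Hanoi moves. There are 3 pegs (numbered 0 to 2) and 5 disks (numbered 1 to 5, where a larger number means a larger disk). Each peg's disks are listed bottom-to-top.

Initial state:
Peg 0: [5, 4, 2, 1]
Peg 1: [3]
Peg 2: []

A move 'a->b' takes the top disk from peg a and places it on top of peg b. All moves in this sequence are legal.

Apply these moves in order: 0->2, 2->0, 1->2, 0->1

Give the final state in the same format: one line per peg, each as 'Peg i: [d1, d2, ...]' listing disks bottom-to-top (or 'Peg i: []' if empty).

After move 1 (0->2):
Peg 0: [5, 4, 2]
Peg 1: [3]
Peg 2: [1]

After move 2 (2->0):
Peg 0: [5, 4, 2, 1]
Peg 1: [3]
Peg 2: []

After move 3 (1->2):
Peg 0: [5, 4, 2, 1]
Peg 1: []
Peg 2: [3]

After move 4 (0->1):
Peg 0: [5, 4, 2]
Peg 1: [1]
Peg 2: [3]

Answer: Peg 0: [5, 4, 2]
Peg 1: [1]
Peg 2: [3]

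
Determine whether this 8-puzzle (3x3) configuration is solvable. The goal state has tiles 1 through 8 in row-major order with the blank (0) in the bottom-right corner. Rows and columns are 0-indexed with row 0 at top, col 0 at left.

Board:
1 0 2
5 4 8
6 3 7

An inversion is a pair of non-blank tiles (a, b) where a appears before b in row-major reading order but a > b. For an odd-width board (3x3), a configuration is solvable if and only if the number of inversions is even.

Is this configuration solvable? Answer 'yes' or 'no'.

Inversions (pairs i<j in row-major order where tile[i] > tile[j] > 0): 7
7 is odd, so the puzzle is not solvable.

Answer: no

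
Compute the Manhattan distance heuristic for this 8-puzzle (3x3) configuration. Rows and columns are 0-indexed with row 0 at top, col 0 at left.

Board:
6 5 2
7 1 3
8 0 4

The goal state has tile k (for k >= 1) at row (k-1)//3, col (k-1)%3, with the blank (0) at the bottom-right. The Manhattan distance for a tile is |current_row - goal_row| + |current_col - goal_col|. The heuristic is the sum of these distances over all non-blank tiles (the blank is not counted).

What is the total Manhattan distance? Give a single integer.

Answer: 13

Derivation:
Tile 6: (0,0)->(1,2) = 3
Tile 5: (0,1)->(1,1) = 1
Tile 2: (0,2)->(0,1) = 1
Tile 7: (1,0)->(2,0) = 1
Tile 1: (1,1)->(0,0) = 2
Tile 3: (1,2)->(0,2) = 1
Tile 8: (2,0)->(2,1) = 1
Tile 4: (2,2)->(1,0) = 3
Sum: 3 + 1 + 1 + 1 + 2 + 1 + 1 + 3 = 13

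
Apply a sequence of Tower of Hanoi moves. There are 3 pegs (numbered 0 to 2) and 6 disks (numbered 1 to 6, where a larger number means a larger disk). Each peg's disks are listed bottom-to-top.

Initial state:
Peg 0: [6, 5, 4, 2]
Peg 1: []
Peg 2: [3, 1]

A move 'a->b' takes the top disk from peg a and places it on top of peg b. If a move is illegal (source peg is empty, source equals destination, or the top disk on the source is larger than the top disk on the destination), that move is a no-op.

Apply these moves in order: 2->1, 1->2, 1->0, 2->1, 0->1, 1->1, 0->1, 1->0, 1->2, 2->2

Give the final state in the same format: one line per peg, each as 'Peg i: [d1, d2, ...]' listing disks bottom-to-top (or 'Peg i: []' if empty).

After move 1 (2->1):
Peg 0: [6, 5, 4, 2]
Peg 1: [1]
Peg 2: [3]

After move 2 (1->2):
Peg 0: [6, 5, 4, 2]
Peg 1: []
Peg 2: [3, 1]

After move 3 (1->0):
Peg 0: [6, 5, 4, 2]
Peg 1: []
Peg 2: [3, 1]

After move 4 (2->1):
Peg 0: [6, 5, 4, 2]
Peg 1: [1]
Peg 2: [3]

After move 5 (0->1):
Peg 0: [6, 5, 4, 2]
Peg 1: [1]
Peg 2: [3]

After move 6 (1->1):
Peg 0: [6, 5, 4, 2]
Peg 1: [1]
Peg 2: [3]

After move 7 (0->1):
Peg 0: [6, 5, 4, 2]
Peg 1: [1]
Peg 2: [3]

After move 8 (1->0):
Peg 0: [6, 5, 4, 2, 1]
Peg 1: []
Peg 2: [3]

After move 9 (1->2):
Peg 0: [6, 5, 4, 2, 1]
Peg 1: []
Peg 2: [3]

After move 10 (2->2):
Peg 0: [6, 5, 4, 2, 1]
Peg 1: []
Peg 2: [3]

Answer: Peg 0: [6, 5, 4, 2, 1]
Peg 1: []
Peg 2: [3]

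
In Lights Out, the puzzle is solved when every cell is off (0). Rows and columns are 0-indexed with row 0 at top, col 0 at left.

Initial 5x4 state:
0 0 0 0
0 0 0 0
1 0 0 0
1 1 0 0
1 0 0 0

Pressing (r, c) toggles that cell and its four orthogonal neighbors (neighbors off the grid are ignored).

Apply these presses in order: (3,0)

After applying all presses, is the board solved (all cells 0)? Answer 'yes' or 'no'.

After press 1 at (3,0):
0 0 0 0
0 0 0 0
0 0 0 0
0 0 0 0
0 0 0 0

Lights still on: 0

Answer: yes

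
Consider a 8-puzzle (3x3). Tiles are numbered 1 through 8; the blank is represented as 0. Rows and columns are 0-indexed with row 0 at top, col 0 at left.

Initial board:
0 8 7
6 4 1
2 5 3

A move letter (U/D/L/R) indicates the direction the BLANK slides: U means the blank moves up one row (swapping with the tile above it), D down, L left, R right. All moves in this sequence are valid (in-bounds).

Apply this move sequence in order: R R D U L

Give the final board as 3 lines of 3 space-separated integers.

After move 1 (R):
8 0 7
6 4 1
2 5 3

After move 2 (R):
8 7 0
6 4 1
2 5 3

After move 3 (D):
8 7 1
6 4 0
2 5 3

After move 4 (U):
8 7 0
6 4 1
2 5 3

After move 5 (L):
8 0 7
6 4 1
2 5 3

Answer: 8 0 7
6 4 1
2 5 3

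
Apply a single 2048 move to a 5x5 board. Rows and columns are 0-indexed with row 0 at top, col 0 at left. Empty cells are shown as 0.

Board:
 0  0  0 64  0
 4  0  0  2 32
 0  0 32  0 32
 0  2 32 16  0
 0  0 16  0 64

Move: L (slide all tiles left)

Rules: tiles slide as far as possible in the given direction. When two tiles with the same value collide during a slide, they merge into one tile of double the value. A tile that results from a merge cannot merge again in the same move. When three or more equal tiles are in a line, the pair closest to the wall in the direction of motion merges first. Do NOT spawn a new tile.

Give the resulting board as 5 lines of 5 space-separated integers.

Slide left:
row 0: [0, 0, 0, 64, 0] -> [64, 0, 0, 0, 0]
row 1: [4, 0, 0, 2, 32] -> [4, 2, 32, 0, 0]
row 2: [0, 0, 32, 0, 32] -> [64, 0, 0, 0, 0]
row 3: [0, 2, 32, 16, 0] -> [2, 32, 16, 0, 0]
row 4: [0, 0, 16, 0, 64] -> [16, 64, 0, 0, 0]

Answer: 64  0  0  0  0
 4  2 32  0  0
64  0  0  0  0
 2 32 16  0  0
16 64  0  0  0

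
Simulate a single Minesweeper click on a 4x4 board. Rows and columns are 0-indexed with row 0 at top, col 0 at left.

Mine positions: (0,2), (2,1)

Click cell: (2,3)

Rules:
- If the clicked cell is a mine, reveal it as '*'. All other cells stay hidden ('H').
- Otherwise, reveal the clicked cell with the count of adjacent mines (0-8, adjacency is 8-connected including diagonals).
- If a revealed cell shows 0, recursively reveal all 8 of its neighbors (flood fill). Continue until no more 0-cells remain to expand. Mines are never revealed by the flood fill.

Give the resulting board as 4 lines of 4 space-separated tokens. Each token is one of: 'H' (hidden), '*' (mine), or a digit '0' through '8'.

H H H H
H H 2 1
H H 1 0
H H 1 0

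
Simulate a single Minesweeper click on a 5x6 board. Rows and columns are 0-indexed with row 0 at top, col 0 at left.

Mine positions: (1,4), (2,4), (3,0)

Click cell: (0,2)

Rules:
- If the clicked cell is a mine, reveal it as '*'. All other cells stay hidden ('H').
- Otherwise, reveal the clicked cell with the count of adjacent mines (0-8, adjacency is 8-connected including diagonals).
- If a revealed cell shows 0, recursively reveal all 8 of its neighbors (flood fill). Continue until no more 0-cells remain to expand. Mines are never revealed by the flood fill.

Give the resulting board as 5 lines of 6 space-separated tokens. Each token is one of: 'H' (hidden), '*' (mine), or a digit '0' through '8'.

0 0 0 1 H H
0 0 0 2 H H
1 1 0 2 H H
H 1 0 1 1 1
H 1 0 0 0 0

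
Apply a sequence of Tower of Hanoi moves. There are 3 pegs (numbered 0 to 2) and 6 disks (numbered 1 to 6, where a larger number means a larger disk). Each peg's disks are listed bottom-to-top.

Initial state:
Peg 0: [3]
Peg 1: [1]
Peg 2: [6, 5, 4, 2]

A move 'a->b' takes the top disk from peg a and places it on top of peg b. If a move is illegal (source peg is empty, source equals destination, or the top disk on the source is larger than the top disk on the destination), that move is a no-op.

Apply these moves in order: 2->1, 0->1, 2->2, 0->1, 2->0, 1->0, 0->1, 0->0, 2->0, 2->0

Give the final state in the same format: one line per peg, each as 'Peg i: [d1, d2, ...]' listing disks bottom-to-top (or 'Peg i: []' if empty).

Answer: Peg 0: [3, 2]
Peg 1: [1]
Peg 2: [6, 5, 4]

Derivation:
After move 1 (2->1):
Peg 0: [3]
Peg 1: [1]
Peg 2: [6, 5, 4, 2]

After move 2 (0->1):
Peg 0: [3]
Peg 1: [1]
Peg 2: [6, 5, 4, 2]

After move 3 (2->2):
Peg 0: [3]
Peg 1: [1]
Peg 2: [6, 5, 4, 2]

After move 4 (0->1):
Peg 0: [3]
Peg 1: [1]
Peg 2: [6, 5, 4, 2]

After move 5 (2->0):
Peg 0: [3, 2]
Peg 1: [1]
Peg 2: [6, 5, 4]

After move 6 (1->0):
Peg 0: [3, 2, 1]
Peg 1: []
Peg 2: [6, 5, 4]

After move 7 (0->1):
Peg 0: [3, 2]
Peg 1: [1]
Peg 2: [6, 5, 4]

After move 8 (0->0):
Peg 0: [3, 2]
Peg 1: [1]
Peg 2: [6, 5, 4]

After move 9 (2->0):
Peg 0: [3, 2]
Peg 1: [1]
Peg 2: [6, 5, 4]

After move 10 (2->0):
Peg 0: [3, 2]
Peg 1: [1]
Peg 2: [6, 5, 4]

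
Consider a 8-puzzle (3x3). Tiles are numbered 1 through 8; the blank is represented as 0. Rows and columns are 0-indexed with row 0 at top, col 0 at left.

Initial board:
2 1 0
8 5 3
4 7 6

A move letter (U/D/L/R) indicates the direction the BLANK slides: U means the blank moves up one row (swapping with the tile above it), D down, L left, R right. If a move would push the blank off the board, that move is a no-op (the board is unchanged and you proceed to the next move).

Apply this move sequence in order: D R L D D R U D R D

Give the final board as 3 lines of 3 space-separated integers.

After move 1 (D):
2 1 3
8 5 0
4 7 6

After move 2 (R):
2 1 3
8 5 0
4 7 6

After move 3 (L):
2 1 3
8 0 5
4 7 6

After move 4 (D):
2 1 3
8 7 5
4 0 6

After move 5 (D):
2 1 3
8 7 5
4 0 6

After move 6 (R):
2 1 3
8 7 5
4 6 0

After move 7 (U):
2 1 3
8 7 0
4 6 5

After move 8 (D):
2 1 3
8 7 5
4 6 0

After move 9 (R):
2 1 3
8 7 5
4 6 0

After move 10 (D):
2 1 3
8 7 5
4 6 0

Answer: 2 1 3
8 7 5
4 6 0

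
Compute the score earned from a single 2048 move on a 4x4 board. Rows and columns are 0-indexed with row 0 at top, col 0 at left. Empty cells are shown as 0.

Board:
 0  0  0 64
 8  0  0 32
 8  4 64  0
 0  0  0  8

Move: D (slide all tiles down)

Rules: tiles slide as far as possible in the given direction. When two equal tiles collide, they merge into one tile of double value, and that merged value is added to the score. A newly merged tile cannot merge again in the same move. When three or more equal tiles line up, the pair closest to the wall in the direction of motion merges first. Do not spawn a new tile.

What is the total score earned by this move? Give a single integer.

Answer: 16

Derivation:
Slide down:
col 0: [0, 8, 8, 0] -> [0, 0, 0, 16]  score +16 (running 16)
col 1: [0, 0, 4, 0] -> [0, 0, 0, 4]  score +0 (running 16)
col 2: [0, 0, 64, 0] -> [0, 0, 0, 64]  score +0 (running 16)
col 3: [64, 32, 0, 8] -> [0, 64, 32, 8]  score +0 (running 16)
Board after move:
 0  0  0  0
 0  0  0 64
 0  0  0 32
16  4 64  8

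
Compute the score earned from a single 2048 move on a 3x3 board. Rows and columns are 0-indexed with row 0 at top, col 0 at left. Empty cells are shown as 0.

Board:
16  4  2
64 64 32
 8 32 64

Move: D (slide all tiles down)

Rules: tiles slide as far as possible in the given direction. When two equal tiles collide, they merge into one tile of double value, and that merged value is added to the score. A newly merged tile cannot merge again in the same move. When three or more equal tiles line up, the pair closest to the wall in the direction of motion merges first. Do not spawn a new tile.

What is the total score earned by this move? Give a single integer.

Slide down:
col 0: [16, 64, 8] -> [16, 64, 8]  score +0 (running 0)
col 1: [4, 64, 32] -> [4, 64, 32]  score +0 (running 0)
col 2: [2, 32, 64] -> [2, 32, 64]  score +0 (running 0)
Board after move:
16  4  2
64 64 32
 8 32 64

Answer: 0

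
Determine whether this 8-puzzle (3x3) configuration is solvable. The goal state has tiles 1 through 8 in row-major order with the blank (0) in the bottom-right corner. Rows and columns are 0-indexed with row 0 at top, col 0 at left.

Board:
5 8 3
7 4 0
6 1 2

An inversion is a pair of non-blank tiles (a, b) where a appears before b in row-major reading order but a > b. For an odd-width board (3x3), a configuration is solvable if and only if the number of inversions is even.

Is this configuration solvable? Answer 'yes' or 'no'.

Inversions (pairs i<j in row-major order where tile[i] > tile[j] > 0): 20
20 is even, so the puzzle is solvable.

Answer: yes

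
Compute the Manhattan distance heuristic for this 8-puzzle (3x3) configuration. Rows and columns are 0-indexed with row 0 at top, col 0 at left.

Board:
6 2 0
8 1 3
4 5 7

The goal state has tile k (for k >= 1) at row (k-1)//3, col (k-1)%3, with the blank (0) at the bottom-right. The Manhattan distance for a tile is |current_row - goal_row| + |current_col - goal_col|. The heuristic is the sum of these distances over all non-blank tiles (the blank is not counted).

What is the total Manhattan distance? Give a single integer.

Answer: 12

Derivation:
Tile 6: at (0,0), goal (1,2), distance |0-1|+|0-2| = 3
Tile 2: at (0,1), goal (0,1), distance |0-0|+|1-1| = 0
Tile 8: at (1,0), goal (2,1), distance |1-2|+|0-1| = 2
Tile 1: at (1,1), goal (0,0), distance |1-0|+|1-0| = 2
Tile 3: at (1,2), goal (0,2), distance |1-0|+|2-2| = 1
Tile 4: at (2,0), goal (1,0), distance |2-1|+|0-0| = 1
Tile 5: at (2,1), goal (1,1), distance |2-1|+|1-1| = 1
Tile 7: at (2,2), goal (2,0), distance |2-2|+|2-0| = 2
Sum: 3 + 0 + 2 + 2 + 1 + 1 + 1 + 2 = 12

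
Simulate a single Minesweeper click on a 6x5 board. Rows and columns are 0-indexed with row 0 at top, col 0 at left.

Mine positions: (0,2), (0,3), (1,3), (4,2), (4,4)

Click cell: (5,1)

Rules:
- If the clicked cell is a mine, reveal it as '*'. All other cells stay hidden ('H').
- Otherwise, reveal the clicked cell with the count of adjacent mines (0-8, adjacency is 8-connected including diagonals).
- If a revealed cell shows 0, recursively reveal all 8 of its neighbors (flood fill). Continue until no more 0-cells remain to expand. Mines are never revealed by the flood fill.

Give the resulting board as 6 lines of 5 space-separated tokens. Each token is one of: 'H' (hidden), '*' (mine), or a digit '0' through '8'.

H H H H H
H H H H H
H H H H H
H H H H H
H H H H H
H 1 H H H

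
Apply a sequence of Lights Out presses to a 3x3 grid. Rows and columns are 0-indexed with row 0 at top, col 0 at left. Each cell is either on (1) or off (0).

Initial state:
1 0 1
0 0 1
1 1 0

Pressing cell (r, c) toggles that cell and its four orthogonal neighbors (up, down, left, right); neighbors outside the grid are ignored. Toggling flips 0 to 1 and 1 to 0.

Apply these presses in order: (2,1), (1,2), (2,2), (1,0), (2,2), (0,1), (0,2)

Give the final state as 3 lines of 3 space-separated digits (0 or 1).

Answer: 1 0 0
1 0 1
1 0 0

Derivation:
After press 1 at (2,1):
1 0 1
0 1 1
0 0 1

After press 2 at (1,2):
1 0 0
0 0 0
0 0 0

After press 3 at (2,2):
1 0 0
0 0 1
0 1 1

After press 4 at (1,0):
0 0 0
1 1 1
1 1 1

After press 5 at (2,2):
0 0 0
1 1 0
1 0 0

After press 6 at (0,1):
1 1 1
1 0 0
1 0 0

After press 7 at (0,2):
1 0 0
1 0 1
1 0 0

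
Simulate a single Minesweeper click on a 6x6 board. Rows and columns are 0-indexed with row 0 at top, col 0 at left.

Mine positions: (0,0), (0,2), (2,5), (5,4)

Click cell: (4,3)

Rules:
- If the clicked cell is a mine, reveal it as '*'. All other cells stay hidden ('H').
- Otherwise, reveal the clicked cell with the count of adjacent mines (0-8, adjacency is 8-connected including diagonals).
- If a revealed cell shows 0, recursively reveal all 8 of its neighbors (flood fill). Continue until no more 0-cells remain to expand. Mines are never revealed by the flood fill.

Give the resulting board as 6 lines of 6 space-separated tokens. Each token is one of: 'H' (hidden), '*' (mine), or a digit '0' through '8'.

H H H H H H
H H H H H H
H H H H H H
H H H H H H
H H H 1 H H
H H H H H H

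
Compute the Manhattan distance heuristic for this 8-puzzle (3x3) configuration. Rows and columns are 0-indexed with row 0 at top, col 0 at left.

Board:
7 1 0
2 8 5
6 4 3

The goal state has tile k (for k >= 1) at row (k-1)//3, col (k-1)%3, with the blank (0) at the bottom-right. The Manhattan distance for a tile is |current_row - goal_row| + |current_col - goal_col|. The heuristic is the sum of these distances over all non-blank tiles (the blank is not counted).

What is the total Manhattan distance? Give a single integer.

Tile 7: at (0,0), goal (2,0), distance |0-2|+|0-0| = 2
Tile 1: at (0,1), goal (0,0), distance |0-0|+|1-0| = 1
Tile 2: at (1,0), goal (0,1), distance |1-0|+|0-1| = 2
Tile 8: at (1,1), goal (2,1), distance |1-2|+|1-1| = 1
Tile 5: at (1,2), goal (1,1), distance |1-1|+|2-1| = 1
Tile 6: at (2,0), goal (1,2), distance |2-1|+|0-2| = 3
Tile 4: at (2,1), goal (1,0), distance |2-1|+|1-0| = 2
Tile 3: at (2,2), goal (0,2), distance |2-0|+|2-2| = 2
Sum: 2 + 1 + 2 + 1 + 1 + 3 + 2 + 2 = 14

Answer: 14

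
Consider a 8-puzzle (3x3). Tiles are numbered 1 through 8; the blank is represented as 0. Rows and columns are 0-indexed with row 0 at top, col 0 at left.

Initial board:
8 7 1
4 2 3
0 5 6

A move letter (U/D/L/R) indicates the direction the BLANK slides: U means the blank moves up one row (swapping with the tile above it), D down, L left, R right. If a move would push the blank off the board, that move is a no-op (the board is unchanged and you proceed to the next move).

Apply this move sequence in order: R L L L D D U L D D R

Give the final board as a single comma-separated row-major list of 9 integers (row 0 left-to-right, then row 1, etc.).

After move 1 (R):
8 7 1
4 2 3
5 0 6

After move 2 (L):
8 7 1
4 2 3
0 5 6

After move 3 (L):
8 7 1
4 2 3
0 5 6

After move 4 (L):
8 7 1
4 2 3
0 5 6

After move 5 (D):
8 7 1
4 2 3
0 5 6

After move 6 (D):
8 7 1
4 2 3
0 5 6

After move 7 (U):
8 7 1
0 2 3
4 5 6

After move 8 (L):
8 7 1
0 2 3
4 5 6

After move 9 (D):
8 7 1
4 2 3
0 5 6

After move 10 (D):
8 7 1
4 2 3
0 5 6

After move 11 (R):
8 7 1
4 2 3
5 0 6

Answer: 8, 7, 1, 4, 2, 3, 5, 0, 6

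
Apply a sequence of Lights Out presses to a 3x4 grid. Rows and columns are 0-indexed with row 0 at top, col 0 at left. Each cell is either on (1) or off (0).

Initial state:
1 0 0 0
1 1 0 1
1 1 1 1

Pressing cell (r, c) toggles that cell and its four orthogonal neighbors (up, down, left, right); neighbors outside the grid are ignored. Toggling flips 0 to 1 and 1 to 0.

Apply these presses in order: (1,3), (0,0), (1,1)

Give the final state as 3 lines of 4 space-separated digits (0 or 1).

Answer: 0 0 0 1
1 0 0 0
1 0 1 0

Derivation:
After press 1 at (1,3):
1 0 0 1
1 1 1 0
1 1 1 0

After press 2 at (0,0):
0 1 0 1
0 1 1 0
1 1 1 0

After press 3 at (1,1):
0 0 0 1
1 0 0 0
1 0 1 0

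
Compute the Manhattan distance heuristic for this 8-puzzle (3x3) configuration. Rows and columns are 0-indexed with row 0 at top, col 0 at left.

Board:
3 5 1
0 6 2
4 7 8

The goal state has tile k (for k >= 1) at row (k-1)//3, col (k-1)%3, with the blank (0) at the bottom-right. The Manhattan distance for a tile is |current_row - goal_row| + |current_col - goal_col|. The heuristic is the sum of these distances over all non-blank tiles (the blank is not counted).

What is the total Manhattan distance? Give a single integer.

Answer: 11

Derivation:
Tile 3: at (0,0), goal (0,2), distance |0-0|+|0-2| = 2
Tile 5: at (0,1), goal (1,1), distance |0-1|+|1-1| = 1
Tile 1: at (0,2), goal (0,0), distance |0-0|+|2-0| = 2
Tile 6: at (1,1), goal (1,2), distance |1-1|+|1-2| = 1
Tile 2: at (1,2), goal (0,1), distance |1-0|+|2-1| = 2
Tile 4: at (2,0), goal (1,0), distance |2-1|+|0-0| = 1
Tile 7: at (2,1), goal (2,0), distance |2-2|+|1-0| = 1
Tile 8: at (2,2), goal (2,1), distance |2-2|+|2-1| = 1
Sum: 2 + 1 + 2 + 1 + 2 + 1 + 1 + 1 = 11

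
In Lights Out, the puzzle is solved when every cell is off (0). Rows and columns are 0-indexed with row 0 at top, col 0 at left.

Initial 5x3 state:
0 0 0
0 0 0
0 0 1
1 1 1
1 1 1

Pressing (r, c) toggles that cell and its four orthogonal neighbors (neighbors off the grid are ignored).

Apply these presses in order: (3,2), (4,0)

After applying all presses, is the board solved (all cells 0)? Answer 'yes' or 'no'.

Answer: yes

Derivation:
After press 1 at (3,2):
0 0 0
0 0 0
0 0 0
1 0 0
1 1 0

After press 2 at (4,0):
0 0 0
0 0 0
0 0 0
0 0 0
0 0 0

Lights still on: 0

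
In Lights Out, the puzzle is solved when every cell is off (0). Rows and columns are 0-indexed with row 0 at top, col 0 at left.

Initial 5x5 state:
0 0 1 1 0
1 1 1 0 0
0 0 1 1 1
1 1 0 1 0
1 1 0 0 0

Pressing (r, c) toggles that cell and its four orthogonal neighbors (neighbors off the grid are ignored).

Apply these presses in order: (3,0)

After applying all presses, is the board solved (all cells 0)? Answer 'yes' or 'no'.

After press 1 at (3,0):
0 0 1 1 0
1 1 1 0 0
1 0 1 1 1
0 0 0 1 0
0 1 0 0 0

Lights still on: 11

Answer: no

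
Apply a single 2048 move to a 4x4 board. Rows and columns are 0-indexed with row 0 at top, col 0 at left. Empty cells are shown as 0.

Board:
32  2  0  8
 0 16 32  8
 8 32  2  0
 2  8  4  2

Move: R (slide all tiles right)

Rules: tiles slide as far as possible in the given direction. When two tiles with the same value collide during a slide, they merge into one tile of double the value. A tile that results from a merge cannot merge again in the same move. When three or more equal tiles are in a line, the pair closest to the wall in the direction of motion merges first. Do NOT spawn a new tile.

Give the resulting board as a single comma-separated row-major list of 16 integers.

Answer: 0, 32, 2, 8, 0, 16, 32, 8, 0, 8, 32, 2, 2, 8, 4, 2

Derivation:
Slide right:
row 0: [32, 2, 0, 8] -> [0, 32, 2, 8]
row 1: [0, 16, 32, 8] -> [0, 16, 32, 8]
row 2: [8, 32, 2, 0] -> [0, 8, 32, 2]
row 3: [2, 8, 4, 2] -> [2, 8, 4, 2]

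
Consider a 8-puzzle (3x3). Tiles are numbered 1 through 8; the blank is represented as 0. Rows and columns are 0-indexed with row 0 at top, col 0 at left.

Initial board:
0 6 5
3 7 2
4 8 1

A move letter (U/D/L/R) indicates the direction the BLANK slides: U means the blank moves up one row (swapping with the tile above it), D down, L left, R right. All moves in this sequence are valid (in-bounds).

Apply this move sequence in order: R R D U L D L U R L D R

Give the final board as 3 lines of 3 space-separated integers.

Answer: 6 7 5
3 0 2
4 8 1

Derivation:
After move 1 (R):
6 0 5
3 7 2
4 8 1

After move 2 (R):
6 5 0
3 7 2
4 8 1

After move 3 (D):
6 5 2
3 7 0
4 8 1

After move 4 (U):
6 5 0
3 7 2
4 8 1

After move 5 (L):
6 0 5
3 7 2
4 8 1

After move 6 (D):
6 7 5
3 0 2
4 8 1

After move 7 (L):
6 7 5
0 3 2
4 8 1

After move 8 (U):
0 7 5
6 3 2
4 8 1

After move 9 (R):
7 0 5
6 3 2
4 8 1

After move 10 (L):
0 7 5
6 3 2
4 8 1

After move 11 (D):
6 7 5
0 3 2
4 8 1

After move 12 (R):
6 7 5
3 0 2
4 8 1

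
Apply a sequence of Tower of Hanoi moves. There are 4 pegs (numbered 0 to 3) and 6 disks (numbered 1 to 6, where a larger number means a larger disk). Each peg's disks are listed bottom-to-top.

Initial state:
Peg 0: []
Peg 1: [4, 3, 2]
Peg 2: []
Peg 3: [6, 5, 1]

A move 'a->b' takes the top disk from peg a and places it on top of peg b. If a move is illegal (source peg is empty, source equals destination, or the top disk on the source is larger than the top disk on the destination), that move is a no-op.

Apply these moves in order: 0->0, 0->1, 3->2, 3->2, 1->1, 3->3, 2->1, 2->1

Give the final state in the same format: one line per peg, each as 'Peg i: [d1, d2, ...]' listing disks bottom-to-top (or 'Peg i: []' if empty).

After move 1 (0->0):
Peg 0: []
Peg 1: [4, 3, 2]
Peg 2: []
Peg 3: [6, 5, 1]

After move 2 (0->1):
Peg 0: []
Peg 1: [4, 3, 2]
Peg 2: []
Peg 3: [6, 5, 1]

After move 3 (3->2):
Peg 0: []
Peg 1: [4, 3, 2]
Peg 2: [1]
Peg 3: [6, 5]

After move 4 (3->2):
Peg 0: []
Peg 1: [4, 3, 2]
Peg 2: [1]
Peg 3: [6, 5]

After move 5 (1->1):
Peg 0: []
Peg 1: [4, 3, 2]
Peg 2: [1]
Peg 3: [6, 5]

After move 6 (3->3):
Peg 0: []
Peg 1: [4, 3, 2]
Peg 2: [1]
Peg 3: [6, 5]

After move 7 (2->1):
Peg 0: []
Peg 1: [4, 3, 2, 1]
Peg 2: []
Peg 3: [6, 5]

After move 8 (2->1):
Peg 0: []
Peg 1: [4, 3, 2, 1]
Peg 2: []
Peg 3: [6, 5]

Answer: Peg 0: []
Peg 1: [4, 3, 2, 1]
Peg 2: []
Peg 3: [6, 5]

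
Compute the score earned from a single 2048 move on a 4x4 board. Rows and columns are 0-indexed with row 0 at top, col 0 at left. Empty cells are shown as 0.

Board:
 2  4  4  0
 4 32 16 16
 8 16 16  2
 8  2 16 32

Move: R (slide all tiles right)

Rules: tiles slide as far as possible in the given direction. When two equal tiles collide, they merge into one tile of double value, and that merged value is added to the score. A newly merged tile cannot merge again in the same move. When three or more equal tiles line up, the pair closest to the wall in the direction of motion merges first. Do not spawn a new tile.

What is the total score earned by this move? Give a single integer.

Answer: 72

Derivation:
Slide right:
row 0: [2, 4, 4, 0] -> [0, 0, 2, 8]  score +8 (running 8)
row 1: [4, 32, 16, 16] -> [0, 4, 32, 32]  score +32 (running 40)
row 2: [8, 16, 16, 2] -> [0, 8, 32, 2]  score +32 (running 72)
row 3: [8, 2, 16, 32] -> [8, 2, 16, 32]  score +0 (running 72)
Board after move:
 0  0  2  8
 0  4 32 32
 0  8 32  2
 8  2 16 32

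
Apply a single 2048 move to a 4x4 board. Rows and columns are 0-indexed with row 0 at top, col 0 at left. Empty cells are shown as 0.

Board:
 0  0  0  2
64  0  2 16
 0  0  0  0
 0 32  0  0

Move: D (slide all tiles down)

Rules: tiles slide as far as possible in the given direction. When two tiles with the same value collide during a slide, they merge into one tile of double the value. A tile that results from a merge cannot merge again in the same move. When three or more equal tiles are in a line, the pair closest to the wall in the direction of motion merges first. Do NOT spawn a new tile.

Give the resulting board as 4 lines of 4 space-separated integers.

Slide down:
col 0: [0, 64, 0, 0] -> [0, 0, 0, 64]
col 1: [0, 0, 0, 32] -> [0, 0, 0, 32]
col 2: [0, 2, 0, 0] -> [0, 0, 0, 2]
col 3: [2, 16, 0, 0] -> [0, 0, 2, 16]

Answer:  0  0  0  0
 0  0  0  0
 0  0  0  2
64 32  2 16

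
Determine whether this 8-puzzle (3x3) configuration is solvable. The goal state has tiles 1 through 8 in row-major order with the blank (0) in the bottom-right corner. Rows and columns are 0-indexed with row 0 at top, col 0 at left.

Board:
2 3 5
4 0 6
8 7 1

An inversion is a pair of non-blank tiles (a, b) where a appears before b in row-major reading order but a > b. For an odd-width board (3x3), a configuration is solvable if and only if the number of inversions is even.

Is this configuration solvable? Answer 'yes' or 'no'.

Answer: no

Derivation:
Inversions (pairs i<j in row-major order where tile[i] > tile[j] > 0): 9
9 is odd, so the puzzle is not solvable.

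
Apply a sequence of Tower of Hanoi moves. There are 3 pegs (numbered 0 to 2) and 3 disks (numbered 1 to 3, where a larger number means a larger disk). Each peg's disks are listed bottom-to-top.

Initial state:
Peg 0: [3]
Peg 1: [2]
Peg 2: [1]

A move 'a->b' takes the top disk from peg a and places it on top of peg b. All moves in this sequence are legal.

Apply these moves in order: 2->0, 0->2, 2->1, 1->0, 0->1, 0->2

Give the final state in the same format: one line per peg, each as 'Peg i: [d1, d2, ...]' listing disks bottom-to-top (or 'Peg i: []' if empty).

After move 1 (2->0):
Peg 0: [3, 1]
Peg 1: [2]
Peg 2: []

After move 2 (0->2):
Peg 0: [3]
Peg 1: [2]
Peg 2: [1]

After move 3 (2->1):
Peg 0: [3]
Peg 1: [2, 1]
Peg 2: []

After move 4 (1->0):
Peg 0: [3, 1]
Peg 1: [2]
Peg 2: []

After move 5 (0->1):
Peg 0: [3]
Peg 1: [2, 1]
Peg 2: []

After move 6 (0->2):
Peg 0: []
Peg 1: [2, 1]
Peg 2: [3]

Answer: Peg 0: []
Peg 1: [2, 1]
Peg 2: [3]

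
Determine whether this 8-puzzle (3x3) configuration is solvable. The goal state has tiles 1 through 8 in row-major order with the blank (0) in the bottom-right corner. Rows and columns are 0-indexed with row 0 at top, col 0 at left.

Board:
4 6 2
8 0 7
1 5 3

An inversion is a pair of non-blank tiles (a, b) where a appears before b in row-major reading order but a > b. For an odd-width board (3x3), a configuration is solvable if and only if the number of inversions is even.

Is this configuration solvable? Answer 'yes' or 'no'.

Answer: yes

Derivation:
Inversions (pairs i<j in row-major order where tile[i] > tile[j] > 0): 16
16 is even, so the puzzle is solvable.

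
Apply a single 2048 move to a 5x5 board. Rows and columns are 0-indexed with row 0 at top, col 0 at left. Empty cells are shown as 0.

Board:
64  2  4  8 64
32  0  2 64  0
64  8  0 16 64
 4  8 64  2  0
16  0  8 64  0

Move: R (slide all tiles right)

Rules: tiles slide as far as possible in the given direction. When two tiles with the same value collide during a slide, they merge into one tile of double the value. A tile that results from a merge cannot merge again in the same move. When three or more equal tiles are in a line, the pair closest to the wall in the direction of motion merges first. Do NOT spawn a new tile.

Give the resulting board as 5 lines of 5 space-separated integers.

Slide right:
row 0: [64, 2, 4, 8, 64] -> [64, 2, 4, 8, 64]
row 1: [32, 0, 2, 64, 0] -> [0, 0, 32, 2, 64]
row 2: [64, 8, 0, 16, 64] -> [0, 64, 8, 16, 64]
row 3: [4, 8, 64, 2, 0] -> [0, 4, 8, 64, 2]
row 4: [16, 0, 8, 64, 0] -> [0, 0, 16, 8, 64]

Answer: 64  2  4  8 64
 0  0 32  2 64
 0 64  8 16 64
 0  4  8 64  2
 0  0 16  8 64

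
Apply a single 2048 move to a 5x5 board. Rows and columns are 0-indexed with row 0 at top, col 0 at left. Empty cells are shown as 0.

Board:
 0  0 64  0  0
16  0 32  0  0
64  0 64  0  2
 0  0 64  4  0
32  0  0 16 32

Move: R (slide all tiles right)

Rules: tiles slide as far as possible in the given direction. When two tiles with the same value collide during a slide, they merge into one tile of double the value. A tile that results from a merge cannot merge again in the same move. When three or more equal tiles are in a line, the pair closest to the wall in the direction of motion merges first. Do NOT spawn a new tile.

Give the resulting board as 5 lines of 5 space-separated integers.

Slide right:
row 0: [0, 0, 64, 0, 0] -> [0, 0, 0, 0, 64]
row 1: [16, 0, 32, 0, 0] -> [0, 0, 0, 16, 32]
row 2: [64, 0, 64, 0, 2] -> [0, 0, 0, 128, 2]
row 3: [0, 0, 64, 4, 0] -> [0, 0, 0, 64, 4]
row 4: [32, 0, 0, 16, 32] -> [0, 0, 32, 16, 32]

Answer:   0   0   0   0  64
  0   0   0  16  32
  0   0   0 128   2
  0   0   0  64   4
  0   0  32  16  32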